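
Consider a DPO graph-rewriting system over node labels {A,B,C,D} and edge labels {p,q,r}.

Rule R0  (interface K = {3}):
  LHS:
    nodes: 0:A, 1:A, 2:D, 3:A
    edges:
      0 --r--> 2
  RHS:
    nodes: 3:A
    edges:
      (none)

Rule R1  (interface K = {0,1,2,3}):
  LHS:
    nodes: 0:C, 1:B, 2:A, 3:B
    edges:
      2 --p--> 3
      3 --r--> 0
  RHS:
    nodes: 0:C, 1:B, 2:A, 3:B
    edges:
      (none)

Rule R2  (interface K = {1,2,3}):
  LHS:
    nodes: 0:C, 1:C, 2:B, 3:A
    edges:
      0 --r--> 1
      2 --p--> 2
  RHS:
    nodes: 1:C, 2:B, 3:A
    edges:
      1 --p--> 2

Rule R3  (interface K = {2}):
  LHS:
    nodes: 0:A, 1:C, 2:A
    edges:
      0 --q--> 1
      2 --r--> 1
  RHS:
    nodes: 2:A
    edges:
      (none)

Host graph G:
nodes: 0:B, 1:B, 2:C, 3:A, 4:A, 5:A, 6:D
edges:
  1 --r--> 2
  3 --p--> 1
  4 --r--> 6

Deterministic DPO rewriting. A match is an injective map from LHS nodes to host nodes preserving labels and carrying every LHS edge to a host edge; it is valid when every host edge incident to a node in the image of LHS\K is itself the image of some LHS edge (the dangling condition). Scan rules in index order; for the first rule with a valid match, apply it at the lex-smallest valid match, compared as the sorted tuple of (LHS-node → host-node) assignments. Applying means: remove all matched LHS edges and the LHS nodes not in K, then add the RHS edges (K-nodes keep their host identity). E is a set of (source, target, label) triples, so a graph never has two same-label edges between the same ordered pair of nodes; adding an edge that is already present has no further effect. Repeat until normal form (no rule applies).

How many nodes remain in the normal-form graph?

Answer: 4

Rewrite trace:
[0] host  ⇒  7 nodes, 3 edges  {1-r->2 3-p->1 4-r->6}
[1] R0 @ {0↦4, 1↦5, 2↦6, 3↦3}  ⇒  4 nodes, 2 edges  {1-r->2 3-p->1}
[2] R1 @ {0↦2, 1↦0, 2↦3, 3↦1}  ⇒  4 nodes, 0 edges  {∅}
normal form: no rule applies after step 2
NF nodes: {0:B, 1:B, 2:C, 3:A}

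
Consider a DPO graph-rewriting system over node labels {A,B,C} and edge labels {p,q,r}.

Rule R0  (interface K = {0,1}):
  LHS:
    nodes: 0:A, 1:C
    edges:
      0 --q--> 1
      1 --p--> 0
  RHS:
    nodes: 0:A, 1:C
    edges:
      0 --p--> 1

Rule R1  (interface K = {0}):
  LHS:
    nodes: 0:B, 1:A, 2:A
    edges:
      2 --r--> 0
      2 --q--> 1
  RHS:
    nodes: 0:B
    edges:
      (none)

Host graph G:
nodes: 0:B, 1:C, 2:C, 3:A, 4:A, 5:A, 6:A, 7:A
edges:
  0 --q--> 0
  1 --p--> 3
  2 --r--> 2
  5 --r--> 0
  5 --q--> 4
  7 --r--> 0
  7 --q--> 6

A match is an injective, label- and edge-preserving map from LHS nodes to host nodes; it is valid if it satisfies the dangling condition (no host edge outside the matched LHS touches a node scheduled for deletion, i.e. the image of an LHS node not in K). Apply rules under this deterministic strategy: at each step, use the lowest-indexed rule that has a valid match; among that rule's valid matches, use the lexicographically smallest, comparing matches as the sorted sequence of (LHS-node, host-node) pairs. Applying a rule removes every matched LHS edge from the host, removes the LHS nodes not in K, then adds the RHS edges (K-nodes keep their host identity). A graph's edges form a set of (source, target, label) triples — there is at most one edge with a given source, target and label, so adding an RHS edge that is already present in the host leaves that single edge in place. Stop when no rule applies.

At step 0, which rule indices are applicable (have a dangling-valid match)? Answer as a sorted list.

Answer: [R1]

Rewrite trace:
R0: no valid match — LHS pattern not found
R1: 2 valid matches — {0↦0, 1↦4, 2↦5}, {0↦0, 1↦6, 2↦7}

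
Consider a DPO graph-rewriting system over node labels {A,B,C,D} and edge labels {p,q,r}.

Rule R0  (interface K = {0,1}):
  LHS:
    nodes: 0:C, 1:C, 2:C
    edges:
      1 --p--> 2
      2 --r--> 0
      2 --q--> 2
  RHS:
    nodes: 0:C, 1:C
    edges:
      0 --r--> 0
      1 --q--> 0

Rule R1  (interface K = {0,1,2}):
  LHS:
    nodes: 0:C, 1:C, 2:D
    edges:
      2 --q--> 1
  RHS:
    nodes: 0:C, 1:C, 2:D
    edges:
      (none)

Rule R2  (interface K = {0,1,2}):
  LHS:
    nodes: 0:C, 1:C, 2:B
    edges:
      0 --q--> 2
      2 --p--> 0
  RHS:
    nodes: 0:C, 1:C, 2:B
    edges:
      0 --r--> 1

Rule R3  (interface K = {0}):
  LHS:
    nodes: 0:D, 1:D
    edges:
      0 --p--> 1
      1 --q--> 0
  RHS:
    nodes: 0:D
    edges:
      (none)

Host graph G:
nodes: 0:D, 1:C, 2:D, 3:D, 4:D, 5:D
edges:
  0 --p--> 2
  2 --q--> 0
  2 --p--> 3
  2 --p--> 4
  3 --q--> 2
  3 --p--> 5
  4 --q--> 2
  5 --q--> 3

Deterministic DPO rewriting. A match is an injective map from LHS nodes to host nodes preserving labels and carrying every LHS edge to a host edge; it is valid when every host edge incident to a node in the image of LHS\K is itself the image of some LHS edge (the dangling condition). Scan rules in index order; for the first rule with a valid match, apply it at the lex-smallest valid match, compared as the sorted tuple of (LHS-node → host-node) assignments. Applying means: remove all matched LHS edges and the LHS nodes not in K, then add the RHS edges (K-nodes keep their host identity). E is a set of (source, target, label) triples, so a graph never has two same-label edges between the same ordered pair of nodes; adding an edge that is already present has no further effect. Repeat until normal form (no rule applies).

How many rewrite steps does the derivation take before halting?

Answer: 4

Derivation:
initial: |V|=6 |E|=8  E = 0-p->2 2-q->0 2-p->3 2-p->4 3-q->2 3-p->5 4-q->2 5-q->3
step 1: apply R3 at {0↦2, 1↦4}  → |V|=5 |E|=6  E = 0-p->2 2-q->0 2-p->3 3-q->2 3-p->5 5-q->3
step 2: apply R3 at {0↦3, 1↦5}  → |V|=4 |E|=4  E = 0-p->2 2-q->0 2-p->3 3-q->2
step 3: apply R3 at {0↦2, 1↦3}  → |V|=3 |E|=2  E = 0-p->2 2-q->0
step 4: apply R3 at {0↦0, 1↦2}  → |V|=2 |E|=0  E = ∅
normal form: no rule applies after step 4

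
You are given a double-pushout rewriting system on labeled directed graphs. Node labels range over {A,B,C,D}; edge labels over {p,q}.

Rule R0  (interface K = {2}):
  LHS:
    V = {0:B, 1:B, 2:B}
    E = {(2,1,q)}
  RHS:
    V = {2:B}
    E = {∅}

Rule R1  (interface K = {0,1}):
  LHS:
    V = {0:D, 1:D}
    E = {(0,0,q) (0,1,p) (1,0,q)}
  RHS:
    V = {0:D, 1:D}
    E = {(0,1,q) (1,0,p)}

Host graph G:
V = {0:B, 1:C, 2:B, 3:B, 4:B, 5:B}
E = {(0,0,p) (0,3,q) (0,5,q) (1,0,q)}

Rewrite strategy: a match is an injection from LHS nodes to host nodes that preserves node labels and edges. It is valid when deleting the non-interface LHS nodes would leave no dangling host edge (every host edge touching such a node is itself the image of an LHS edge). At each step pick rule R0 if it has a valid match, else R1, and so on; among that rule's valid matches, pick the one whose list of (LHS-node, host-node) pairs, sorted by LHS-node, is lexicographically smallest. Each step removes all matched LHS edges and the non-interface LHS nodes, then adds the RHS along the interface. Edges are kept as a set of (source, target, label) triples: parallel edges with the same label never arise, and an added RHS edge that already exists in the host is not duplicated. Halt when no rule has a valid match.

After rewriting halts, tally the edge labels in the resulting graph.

[0] host  ⇒  6 nodes, 4 edges  {0-p->0 0-q->3 0-q->5 1-q->0}
[1] R0 @ {0↦2, 1↦3, 2↦0}  ⇒  4 nodes, 3 edges  {0-p->0 0-q->5 1-q->0}
[2] R0 @ {0↦4, 1↦5, 2↦0}  ⇒  2 nodes, 2 edges  {0-p->0 1-q->0}
final graph: no rule applies after step 2
NF edges: [(0, 0, 'p'), (1, 0, 'q')]

Answer: p:1 q:1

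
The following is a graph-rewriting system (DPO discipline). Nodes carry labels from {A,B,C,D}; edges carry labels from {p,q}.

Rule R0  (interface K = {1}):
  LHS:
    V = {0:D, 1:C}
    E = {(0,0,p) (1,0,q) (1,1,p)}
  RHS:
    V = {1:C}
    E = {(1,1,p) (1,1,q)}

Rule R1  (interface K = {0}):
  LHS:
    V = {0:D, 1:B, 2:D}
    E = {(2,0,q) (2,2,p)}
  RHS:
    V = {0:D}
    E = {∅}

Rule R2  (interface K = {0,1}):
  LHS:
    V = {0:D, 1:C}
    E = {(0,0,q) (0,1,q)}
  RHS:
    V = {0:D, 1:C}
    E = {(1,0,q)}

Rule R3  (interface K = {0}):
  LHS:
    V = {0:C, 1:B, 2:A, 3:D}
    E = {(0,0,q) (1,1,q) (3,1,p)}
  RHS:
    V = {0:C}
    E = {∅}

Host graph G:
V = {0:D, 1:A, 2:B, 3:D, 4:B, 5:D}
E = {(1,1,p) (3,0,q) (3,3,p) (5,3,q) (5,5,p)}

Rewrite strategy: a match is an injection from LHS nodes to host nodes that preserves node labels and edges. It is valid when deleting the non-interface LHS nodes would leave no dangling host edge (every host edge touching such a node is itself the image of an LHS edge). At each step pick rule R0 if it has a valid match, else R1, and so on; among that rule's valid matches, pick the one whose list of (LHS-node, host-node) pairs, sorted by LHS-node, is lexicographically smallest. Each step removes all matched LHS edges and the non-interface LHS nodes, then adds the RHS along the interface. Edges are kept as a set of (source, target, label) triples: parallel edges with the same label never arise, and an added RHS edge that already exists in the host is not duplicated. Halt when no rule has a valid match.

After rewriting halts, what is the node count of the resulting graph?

[0] host  ⇒  6 nodes, 5 edges  {1-p->1 3-q->0 3-p->3 5-q->3 5-p->5}
[1] R1 @ {0↦3, 1↦2, 2↦5}  ⇒  4 nodes, 3 edges  {1-p->1 3-q->0 3-p->3}
[2] R1 @ {0↦0, 1↦4, 2↦3}  ⇒  2 nodes, 1 edges  {1-p->1}
halt: no rule applies after step 2
NF nodes: {0:D, 1:A}

Answer: 2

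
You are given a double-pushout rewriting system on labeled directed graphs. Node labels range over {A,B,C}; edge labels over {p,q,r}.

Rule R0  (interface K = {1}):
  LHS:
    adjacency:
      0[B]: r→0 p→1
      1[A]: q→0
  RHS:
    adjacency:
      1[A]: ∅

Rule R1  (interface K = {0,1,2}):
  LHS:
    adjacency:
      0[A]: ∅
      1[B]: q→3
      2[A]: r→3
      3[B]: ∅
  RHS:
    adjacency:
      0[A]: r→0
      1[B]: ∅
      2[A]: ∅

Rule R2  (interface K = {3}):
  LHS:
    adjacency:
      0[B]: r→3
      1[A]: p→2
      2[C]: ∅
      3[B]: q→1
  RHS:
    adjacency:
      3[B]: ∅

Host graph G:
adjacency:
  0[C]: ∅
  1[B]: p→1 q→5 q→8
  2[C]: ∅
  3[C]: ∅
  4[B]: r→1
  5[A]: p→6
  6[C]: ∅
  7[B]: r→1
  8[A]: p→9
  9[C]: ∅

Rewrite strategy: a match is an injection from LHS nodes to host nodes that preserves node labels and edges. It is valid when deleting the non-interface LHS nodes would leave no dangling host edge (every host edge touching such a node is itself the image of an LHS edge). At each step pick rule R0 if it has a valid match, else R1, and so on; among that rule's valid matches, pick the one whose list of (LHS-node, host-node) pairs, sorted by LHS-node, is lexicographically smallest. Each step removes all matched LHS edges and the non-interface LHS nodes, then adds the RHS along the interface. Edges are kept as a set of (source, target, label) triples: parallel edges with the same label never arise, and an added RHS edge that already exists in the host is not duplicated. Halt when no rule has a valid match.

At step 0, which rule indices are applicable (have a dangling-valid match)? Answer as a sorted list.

R0: no valid match — LHS pattern not found
R1: no valid match — LHS pattern not found
R2: 4 valid matches — {0↦4, 1↦5, 2↦6, 3↦1}, {0↦4, 1↦8, 2↦9, 3↦1}, {0↦7, 1↦5, 2↦6, 3↦1} (+1 more)

Answer: [R2]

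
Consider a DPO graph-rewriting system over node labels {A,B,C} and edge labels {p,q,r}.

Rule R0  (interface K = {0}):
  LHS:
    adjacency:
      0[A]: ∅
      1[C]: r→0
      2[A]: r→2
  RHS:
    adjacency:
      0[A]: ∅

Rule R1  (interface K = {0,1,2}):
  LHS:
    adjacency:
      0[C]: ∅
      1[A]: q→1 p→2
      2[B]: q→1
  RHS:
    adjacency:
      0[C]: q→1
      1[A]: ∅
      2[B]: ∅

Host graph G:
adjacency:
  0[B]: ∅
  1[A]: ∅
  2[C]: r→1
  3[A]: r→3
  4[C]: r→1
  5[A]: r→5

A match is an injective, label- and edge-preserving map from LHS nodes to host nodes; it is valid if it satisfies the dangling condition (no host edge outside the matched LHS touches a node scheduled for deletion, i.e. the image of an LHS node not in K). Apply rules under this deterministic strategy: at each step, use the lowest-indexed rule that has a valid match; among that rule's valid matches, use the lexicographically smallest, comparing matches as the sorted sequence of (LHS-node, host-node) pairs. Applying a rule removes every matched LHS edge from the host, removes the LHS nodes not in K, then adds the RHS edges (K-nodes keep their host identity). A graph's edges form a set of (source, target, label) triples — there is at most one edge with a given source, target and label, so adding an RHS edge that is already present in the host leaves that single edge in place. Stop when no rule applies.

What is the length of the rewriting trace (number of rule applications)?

start.  V:6 E:4  edges: 2-r->1 3-r->3 4-r->1 5-r->5
1. fire R0 via {0↦1, 1↦2, 2↦3}  →  V:4 E:2  edges: 4-r->1 5-r->5
2. fire R0 via {0↦1, 1↦4, 2↦5}  →  V:2 E:0  edges: ∅
final graph: no rule applies after step 2

Answer: 2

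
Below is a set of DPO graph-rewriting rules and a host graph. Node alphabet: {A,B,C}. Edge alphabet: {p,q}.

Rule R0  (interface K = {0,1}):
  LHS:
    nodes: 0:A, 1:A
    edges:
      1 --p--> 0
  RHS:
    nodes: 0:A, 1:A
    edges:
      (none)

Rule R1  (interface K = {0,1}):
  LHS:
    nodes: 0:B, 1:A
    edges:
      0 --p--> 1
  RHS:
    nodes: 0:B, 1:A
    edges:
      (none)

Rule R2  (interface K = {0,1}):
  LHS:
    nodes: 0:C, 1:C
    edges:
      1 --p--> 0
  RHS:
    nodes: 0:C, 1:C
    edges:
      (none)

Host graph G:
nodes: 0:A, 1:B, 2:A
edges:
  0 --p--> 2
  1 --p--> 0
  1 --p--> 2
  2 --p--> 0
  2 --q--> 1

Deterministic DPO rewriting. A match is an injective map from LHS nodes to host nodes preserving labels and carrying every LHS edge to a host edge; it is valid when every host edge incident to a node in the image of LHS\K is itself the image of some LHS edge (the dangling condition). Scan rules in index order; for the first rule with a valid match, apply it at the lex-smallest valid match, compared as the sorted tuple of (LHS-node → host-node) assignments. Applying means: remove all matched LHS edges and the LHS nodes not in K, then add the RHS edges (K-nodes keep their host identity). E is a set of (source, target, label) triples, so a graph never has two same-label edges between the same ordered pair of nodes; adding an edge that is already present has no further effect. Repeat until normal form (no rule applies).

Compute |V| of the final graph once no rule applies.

start.  V:3 E:5  edges: 0-p->2 1-p->0 1-p->2 2-p->0 2-q->1
1. fire R0 via {0↦0, 1↦2}  →  V:3 E:4  edges: 0-p->2 1-p->0 1-p->2 2-q->1
2. fire R0 via {0↦2, 1↦0}  →  V:3 E:3  edges: 1-p->0 1-p->2 2-q->1
3. fire R1 via {0↦1, 1↦0}  →  V:3 E:2  edges: 1-p->2 2-q->1
4. fire R1 via {0↦1, 1↦2}  →  V:3 E:1  edges: 2-q->1
halt: no rule applies after step 4
NF nodes: {0:A, 1:B, 2:A}

Answer: 3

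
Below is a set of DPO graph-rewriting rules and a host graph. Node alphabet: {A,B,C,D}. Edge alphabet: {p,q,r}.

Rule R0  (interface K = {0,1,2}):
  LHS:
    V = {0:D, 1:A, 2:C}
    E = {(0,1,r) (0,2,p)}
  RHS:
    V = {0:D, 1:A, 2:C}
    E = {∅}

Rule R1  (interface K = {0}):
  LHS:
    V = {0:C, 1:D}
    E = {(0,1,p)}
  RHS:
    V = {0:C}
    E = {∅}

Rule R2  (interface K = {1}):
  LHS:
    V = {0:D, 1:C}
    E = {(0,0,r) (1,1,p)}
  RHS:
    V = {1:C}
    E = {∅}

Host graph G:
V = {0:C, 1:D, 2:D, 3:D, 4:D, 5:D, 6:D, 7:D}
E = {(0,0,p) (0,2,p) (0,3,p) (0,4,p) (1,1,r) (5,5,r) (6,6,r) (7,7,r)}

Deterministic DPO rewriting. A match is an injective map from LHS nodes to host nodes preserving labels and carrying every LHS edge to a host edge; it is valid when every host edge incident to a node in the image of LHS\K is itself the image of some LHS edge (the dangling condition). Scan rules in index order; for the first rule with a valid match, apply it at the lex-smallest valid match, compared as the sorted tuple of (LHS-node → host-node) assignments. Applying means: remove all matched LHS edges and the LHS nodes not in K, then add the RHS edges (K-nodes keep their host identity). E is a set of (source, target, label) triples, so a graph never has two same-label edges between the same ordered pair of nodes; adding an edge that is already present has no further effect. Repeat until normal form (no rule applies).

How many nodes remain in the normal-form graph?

[0] host  ⇒  8 nodes, 8 edges  {0-p->0 0-p->2 0-p->3 0-p->4 1-r->1 5-r->5 6-r->6 7-r->7}
[1] R1 @ {0↦0, 1↦2}  ⇒  7 nodes, 7 edges  {0-p->0 0-p->3 0-p->4 1-r->1 5-r->5 6-r->6 7-r->7}
[2] R1 @ {0↦0, 1↦3}  ⇒  6 nodes, 6 edges  {0-p->0 0-p->4 1-r->1 5-r->5 6-r->6 7-r->7}
[3] R1 @ {0↦0, 1↦4}  ⇒  5 nodes, 5 edges  {0-p->0 1-r->1 5-r->5 6-r->6 7-r->7}
[4] R2 @ {0↦1, 1↦0}  ⇒  4 nodes, 3 edges  {5-r->5 6-r->6 7-r->7}
final graph: no rule applies after step 4
NF nodes: {0:C, 5:D, 6:D, 7:D}

Answer: 4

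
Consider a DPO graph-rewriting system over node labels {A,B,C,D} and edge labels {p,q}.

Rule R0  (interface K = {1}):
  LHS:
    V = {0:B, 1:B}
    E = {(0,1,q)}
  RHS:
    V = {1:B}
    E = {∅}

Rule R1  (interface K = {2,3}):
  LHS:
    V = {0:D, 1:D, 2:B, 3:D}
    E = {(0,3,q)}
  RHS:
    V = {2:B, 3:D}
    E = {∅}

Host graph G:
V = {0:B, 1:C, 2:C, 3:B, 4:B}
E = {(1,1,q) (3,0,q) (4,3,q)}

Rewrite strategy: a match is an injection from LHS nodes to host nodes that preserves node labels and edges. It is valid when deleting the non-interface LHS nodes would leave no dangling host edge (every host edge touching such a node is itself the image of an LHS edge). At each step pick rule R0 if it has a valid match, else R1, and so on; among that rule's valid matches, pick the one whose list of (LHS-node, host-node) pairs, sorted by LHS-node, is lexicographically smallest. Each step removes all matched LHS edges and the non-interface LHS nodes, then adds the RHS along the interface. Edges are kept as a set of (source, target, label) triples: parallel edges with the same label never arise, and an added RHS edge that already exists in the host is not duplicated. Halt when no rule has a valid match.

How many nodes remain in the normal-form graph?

start.  V:5 E:3  edges: 1-q->1 3-q->0 4-q->3
1. fire R0 via {0↦4, 1↦3}  →  V:4 E:2  edges: 1-q->1 3-q->0
2. fire R0 via {0↦3, 1↦0}  →  V:3 E:1  edges: 1-q->1
halt: no rule applies after step 2
NF nodes: {0:B, 1:C, 2:C}

Answer: 3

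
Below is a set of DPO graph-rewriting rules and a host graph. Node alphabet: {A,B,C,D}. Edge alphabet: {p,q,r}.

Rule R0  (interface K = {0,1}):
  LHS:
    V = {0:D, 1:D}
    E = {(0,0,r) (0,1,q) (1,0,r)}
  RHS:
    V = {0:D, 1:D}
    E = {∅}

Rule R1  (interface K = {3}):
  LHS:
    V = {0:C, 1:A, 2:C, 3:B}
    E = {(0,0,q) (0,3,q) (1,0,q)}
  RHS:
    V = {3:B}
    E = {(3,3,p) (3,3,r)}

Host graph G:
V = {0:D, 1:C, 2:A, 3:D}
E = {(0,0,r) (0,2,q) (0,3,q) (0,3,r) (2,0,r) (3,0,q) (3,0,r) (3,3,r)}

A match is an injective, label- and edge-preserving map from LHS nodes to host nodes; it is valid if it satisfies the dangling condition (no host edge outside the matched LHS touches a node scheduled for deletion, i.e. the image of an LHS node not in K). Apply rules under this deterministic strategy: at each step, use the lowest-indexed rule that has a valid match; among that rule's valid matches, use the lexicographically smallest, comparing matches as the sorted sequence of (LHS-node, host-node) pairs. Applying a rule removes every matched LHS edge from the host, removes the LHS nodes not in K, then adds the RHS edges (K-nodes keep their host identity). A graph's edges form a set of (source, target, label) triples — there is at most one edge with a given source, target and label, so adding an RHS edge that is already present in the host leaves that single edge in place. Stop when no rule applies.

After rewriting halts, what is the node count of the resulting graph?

initial: |V|=4 |E|=8  E = 0-r->0 0-q->2 0-q->3 0-r->3 2-r->0 3-q->0 3-r->0 3-r->3
step 1: apply R0 at {0↦0, 1↦3}  → |V|=4 |E|=5  E = 0-q->2 0-r->3 2-r->0 3-q->0 3-r->3
step 2: apply R0 at {0↦3, 1↦0}  → |V|=4 |E|=2  E = 0-q->2 2-r->0
halt: no rule applies after step 2
NF nodes: {0:D, 1:C, 2:A, 3:D}

Answer: 4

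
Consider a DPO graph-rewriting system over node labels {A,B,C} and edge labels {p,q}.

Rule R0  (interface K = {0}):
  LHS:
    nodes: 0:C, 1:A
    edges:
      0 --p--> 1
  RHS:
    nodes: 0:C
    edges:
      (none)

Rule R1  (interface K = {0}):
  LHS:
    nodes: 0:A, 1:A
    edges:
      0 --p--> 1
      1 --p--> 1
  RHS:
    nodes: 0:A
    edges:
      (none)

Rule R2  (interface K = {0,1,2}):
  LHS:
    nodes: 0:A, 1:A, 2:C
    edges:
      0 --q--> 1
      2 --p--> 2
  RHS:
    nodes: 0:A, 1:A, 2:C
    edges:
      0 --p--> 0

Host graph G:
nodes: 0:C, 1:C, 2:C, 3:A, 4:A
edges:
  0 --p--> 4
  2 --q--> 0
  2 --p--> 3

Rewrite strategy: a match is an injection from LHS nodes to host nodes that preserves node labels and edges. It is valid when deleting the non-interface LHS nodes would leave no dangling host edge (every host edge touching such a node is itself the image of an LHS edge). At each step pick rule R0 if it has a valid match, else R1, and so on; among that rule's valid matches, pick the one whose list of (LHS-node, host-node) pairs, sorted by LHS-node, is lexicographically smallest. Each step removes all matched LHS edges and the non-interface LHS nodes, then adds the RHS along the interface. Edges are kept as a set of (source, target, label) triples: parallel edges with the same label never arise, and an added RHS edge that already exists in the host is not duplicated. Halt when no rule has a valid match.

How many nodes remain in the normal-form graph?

initial: |V|=5 |E|=3  E = 0-p->4 2-q->0 2-p->3
step 1: apply R0 at {0↦0, 1↦4}  → |V|=4 |E|=2  E = 2-q->0 2-p->3
step 2: apply R0 at {0↦2, 1↦3}  → |V|=3 |E|=1  E = 2-q->0
final graph: no rule applies after step 2
NF nodes: {0:C, 1:C, 2:C}

Answer: 3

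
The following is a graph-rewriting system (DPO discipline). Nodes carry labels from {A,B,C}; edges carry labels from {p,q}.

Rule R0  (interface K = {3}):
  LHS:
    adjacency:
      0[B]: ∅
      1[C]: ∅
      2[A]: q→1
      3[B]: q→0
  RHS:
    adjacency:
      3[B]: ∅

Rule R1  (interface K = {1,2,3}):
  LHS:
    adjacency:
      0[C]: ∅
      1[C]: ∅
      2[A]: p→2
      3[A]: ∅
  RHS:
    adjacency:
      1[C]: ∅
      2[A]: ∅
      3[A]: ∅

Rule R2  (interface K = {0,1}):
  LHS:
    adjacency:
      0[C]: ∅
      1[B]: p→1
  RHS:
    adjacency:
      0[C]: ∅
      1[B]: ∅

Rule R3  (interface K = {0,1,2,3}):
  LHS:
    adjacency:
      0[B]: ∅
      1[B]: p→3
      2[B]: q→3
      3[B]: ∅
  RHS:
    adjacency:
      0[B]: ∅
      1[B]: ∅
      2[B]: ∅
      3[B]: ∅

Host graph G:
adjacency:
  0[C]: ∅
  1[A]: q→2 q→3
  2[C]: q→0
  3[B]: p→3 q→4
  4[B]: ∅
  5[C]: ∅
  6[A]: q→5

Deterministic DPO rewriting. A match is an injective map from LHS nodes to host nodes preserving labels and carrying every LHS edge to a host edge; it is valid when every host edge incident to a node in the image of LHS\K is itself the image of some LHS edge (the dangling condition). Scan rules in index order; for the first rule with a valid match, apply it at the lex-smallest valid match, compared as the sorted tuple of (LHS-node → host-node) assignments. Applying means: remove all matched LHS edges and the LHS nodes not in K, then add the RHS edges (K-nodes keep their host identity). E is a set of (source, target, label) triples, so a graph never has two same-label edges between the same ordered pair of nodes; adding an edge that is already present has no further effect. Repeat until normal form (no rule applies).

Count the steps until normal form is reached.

start.  V:7 E:6  edges: 1-q->2 1-q->3 2-q->0 3-p->3 3-q->4 6-q->5
1. fire R0 via {0↦4, 1↦5, 2↦6, 3↦3}  →  V:4 E:4  edges: 1-q->2 1-q->3 2-q->0 3-p->3
2. fire R2 via {0↦0, 1↦3}  →  V:4 E:3  edges: 1-q->2 1-q->3 2-q->0
final graph: no rule applies after step 2

Answer: 2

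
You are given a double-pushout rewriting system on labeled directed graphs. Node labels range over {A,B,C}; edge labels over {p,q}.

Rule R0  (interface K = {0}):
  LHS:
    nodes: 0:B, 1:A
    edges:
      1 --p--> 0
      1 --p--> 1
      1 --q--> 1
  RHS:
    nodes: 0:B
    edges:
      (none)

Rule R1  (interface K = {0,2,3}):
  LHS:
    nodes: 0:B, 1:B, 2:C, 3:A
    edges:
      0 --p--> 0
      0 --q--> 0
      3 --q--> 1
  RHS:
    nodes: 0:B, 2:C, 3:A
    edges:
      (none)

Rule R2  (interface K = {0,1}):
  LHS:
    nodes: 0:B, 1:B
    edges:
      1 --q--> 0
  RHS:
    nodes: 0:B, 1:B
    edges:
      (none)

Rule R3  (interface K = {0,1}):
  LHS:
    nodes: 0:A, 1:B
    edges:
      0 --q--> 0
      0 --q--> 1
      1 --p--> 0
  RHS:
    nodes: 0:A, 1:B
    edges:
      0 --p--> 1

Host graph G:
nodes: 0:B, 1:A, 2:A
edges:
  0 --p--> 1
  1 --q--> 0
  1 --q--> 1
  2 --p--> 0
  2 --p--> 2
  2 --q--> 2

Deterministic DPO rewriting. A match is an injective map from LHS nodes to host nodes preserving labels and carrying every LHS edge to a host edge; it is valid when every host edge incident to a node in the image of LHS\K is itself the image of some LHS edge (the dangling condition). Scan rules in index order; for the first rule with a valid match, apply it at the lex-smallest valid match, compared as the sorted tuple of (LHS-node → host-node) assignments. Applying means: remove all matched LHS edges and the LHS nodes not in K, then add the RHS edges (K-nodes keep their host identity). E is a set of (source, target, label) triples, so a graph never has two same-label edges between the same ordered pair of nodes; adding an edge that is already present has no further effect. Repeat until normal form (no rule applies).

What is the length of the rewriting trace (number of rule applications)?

[0] host  ⇒  3 nodes, 6 edges  {0-p->1 1-q->0 1-q->1 2-p->0 2-p->2 2-q->2}
[1] R0 @ {0↦0, 1↦2}  ⇒  2 nodes, 3 edges  {0-p->1 1-q->0 1-q->1}
[2] R3 @ {0↦1, 1↦0}  ⇒  2 nodes, 1 edges  {1-p->0}
halt: no rule applies after step 2

Answer: 2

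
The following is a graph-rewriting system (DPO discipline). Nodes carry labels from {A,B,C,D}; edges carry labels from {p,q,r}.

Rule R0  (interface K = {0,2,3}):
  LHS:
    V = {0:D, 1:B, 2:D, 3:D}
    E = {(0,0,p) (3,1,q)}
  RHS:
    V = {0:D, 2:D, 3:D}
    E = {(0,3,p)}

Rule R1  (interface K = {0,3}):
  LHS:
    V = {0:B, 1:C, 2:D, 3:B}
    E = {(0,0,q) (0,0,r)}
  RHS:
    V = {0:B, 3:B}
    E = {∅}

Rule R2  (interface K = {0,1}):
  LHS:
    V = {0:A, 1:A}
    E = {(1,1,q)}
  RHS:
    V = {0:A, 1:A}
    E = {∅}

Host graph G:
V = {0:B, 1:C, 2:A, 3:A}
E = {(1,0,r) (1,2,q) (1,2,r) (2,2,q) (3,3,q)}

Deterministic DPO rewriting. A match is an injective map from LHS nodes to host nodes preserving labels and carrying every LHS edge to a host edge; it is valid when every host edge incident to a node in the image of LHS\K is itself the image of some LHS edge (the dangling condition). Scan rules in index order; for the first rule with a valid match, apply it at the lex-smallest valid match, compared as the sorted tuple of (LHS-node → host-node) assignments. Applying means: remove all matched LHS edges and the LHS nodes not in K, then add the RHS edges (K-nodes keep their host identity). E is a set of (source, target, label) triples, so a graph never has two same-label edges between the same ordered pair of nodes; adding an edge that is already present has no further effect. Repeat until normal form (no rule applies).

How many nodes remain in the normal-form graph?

initial: |V|=4 |E|=5  E = 1-r->0 1-q->2 1-r->2 2-q->2 3-q->3
step 1: apply R2 at {0↦2, 1↦3}  → |V|=4 |E|=4  E = 1-r->0 1-q->2 1-r->2 2-q->2
step 2: apply R2 at {0↦3, 1↦2}  → |V|=4 |E|=3  E = 1-r->0 1-q->2 1-r->2
normal form: no rule applies after step 2
NF nodes: {0:B, 1:C, 2:A, 3:A}

Answer: 4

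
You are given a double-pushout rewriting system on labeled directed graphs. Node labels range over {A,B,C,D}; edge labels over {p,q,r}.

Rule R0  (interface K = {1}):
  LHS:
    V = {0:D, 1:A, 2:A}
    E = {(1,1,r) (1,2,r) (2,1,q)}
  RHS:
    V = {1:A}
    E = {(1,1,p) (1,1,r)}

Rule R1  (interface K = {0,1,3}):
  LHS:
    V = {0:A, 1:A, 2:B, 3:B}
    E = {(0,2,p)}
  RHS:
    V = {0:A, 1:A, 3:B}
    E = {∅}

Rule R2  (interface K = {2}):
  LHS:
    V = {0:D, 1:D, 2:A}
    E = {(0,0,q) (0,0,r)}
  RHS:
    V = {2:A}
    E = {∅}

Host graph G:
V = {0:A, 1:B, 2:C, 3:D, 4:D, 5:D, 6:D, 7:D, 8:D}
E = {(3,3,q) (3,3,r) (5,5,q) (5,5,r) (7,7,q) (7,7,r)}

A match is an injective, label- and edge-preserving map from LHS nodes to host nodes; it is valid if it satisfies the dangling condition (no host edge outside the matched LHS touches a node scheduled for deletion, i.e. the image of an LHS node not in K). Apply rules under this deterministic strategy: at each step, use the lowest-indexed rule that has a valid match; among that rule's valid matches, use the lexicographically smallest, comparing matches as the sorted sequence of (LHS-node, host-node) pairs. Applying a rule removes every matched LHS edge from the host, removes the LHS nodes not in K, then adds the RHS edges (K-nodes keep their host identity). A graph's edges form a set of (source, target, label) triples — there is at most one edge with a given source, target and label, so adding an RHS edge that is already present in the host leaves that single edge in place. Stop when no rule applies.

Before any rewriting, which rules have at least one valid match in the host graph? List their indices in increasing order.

Answer: [R2]

Derivation:
R0: no valid match — LHS pattern not found
R1: no valid match — LHS pattern not found
R2: 9 valid matches — {0↦3, 1↦4, 2↦0}, {0↦3, 1↦6, 2↦0}, {0↦3, 1↦8, 2↦0} (+6 more)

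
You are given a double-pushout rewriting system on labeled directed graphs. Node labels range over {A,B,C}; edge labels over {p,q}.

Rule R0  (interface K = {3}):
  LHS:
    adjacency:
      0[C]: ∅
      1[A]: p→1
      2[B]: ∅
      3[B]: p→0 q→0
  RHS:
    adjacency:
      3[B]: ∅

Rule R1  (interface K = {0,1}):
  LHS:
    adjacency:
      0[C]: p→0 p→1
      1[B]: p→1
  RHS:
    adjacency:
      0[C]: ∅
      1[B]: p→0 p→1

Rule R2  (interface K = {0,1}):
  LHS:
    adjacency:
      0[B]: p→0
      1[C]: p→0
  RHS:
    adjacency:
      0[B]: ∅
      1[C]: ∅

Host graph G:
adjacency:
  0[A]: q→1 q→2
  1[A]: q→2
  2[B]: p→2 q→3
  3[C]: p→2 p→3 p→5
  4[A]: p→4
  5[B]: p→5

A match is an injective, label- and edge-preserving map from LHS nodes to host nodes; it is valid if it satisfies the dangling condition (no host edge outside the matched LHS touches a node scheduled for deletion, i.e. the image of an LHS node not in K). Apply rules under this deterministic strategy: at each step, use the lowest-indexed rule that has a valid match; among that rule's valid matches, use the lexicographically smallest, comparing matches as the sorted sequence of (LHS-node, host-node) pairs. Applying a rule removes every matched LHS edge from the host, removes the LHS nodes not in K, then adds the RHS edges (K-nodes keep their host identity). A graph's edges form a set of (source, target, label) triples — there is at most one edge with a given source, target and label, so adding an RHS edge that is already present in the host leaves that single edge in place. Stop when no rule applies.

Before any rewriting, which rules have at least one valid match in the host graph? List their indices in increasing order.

Answer: [R1,R2]

Steps:
R0: no valid match — LHS pattern not found
R1: 2 valid matches — {0↦3, 1↦2}, {0↦3, 1↦5}
R2: 2 valid matches — {0↦2, 1↦3}, {0↦5, 1↦3}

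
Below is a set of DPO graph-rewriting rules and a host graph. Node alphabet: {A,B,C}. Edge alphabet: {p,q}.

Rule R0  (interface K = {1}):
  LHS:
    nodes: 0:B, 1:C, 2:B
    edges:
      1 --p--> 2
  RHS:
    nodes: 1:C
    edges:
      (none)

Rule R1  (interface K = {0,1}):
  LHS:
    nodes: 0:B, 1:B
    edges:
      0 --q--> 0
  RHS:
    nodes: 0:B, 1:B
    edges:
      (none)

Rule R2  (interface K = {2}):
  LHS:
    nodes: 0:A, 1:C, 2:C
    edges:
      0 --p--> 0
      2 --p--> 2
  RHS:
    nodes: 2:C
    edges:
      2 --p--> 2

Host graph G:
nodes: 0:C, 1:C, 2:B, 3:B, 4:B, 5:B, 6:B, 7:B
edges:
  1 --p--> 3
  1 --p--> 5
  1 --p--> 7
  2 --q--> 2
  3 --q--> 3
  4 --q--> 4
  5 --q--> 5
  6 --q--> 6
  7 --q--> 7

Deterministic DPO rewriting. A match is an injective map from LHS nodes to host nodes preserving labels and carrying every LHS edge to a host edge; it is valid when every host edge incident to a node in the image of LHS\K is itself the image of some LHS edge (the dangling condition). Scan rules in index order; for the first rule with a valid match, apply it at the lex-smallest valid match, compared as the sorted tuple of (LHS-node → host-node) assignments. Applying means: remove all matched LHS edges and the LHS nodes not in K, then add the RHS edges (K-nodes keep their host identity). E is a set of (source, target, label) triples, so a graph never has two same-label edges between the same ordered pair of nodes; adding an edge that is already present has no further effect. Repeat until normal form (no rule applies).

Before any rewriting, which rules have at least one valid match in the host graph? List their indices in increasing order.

Answer: [R1]

Steps:
R0: no valid match — 15 raw matches, all fail dangling condition
R1: 30 valid matches — {0↦2, 1↦3}, {0↦2, 1↦4}, {0↦2, 1↦5} (+27 more)
R2: no valid match — LHS pattern not found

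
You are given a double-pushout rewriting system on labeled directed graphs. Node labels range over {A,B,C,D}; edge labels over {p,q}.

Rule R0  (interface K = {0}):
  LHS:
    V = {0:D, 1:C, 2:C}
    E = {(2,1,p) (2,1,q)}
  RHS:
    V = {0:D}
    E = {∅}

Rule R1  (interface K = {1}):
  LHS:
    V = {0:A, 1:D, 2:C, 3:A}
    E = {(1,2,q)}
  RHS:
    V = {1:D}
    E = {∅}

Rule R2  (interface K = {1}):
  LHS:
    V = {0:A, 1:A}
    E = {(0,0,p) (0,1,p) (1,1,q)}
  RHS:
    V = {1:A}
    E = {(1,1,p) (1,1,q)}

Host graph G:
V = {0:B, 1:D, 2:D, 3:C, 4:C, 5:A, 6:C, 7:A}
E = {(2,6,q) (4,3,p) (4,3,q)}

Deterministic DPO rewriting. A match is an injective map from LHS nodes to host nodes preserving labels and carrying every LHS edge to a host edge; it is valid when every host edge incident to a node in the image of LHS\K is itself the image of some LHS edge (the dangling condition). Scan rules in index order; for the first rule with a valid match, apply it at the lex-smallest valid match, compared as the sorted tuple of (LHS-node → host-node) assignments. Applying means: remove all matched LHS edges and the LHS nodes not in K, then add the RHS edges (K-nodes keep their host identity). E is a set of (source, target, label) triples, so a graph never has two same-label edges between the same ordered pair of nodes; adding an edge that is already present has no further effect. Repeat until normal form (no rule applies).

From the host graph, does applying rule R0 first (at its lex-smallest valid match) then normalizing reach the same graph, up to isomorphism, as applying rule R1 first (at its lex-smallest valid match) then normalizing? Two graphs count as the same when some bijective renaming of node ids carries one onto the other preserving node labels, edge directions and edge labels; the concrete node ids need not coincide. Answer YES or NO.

Answer: YES

Rewrite trace:
branch R0-first: apply at {0↦1, 1↦3, 2↦4} → |E|=1, then 1 more step(s) → NF |V|=3 |E|=0 V={0:B, 1:D, 2:D} E=∅
branch R1-first: apply at {0↦5, 1↦2, 2↦6, 3↦7} → |E|=2, then 1 more step(s) → NF |V|=3 |E|=0 V={0:B, 1:D, 2:D} E=∅
graphs isomorphic (equal up to label-preserving node renaming)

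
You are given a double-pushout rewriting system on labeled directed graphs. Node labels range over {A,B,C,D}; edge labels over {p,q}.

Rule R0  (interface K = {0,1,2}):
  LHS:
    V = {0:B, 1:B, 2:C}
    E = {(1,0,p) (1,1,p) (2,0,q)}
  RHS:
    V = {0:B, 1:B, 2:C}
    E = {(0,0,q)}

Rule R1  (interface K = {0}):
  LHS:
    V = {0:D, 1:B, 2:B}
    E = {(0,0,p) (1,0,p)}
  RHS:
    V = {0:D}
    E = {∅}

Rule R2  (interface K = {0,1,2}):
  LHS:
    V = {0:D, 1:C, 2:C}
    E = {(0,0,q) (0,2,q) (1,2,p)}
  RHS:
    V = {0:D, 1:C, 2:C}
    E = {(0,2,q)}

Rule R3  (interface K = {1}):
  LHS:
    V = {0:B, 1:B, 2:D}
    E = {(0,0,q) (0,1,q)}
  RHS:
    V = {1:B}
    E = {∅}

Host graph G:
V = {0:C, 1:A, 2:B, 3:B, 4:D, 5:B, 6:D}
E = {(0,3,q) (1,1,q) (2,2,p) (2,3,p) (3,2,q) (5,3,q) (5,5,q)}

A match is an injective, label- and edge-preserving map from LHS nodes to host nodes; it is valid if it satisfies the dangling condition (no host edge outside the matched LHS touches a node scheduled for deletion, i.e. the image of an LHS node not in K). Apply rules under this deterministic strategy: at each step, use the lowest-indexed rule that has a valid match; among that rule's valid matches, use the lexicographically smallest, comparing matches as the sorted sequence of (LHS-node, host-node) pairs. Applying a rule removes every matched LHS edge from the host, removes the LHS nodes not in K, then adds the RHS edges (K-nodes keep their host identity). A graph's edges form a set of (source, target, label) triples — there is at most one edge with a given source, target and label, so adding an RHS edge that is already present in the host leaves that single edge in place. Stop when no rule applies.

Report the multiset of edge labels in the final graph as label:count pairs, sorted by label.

Answer: q:1

Derivation:
initial: |V|=7 |E|=7  E = 0-q->3 1-q->1 2-p->2 2-p->3 3-q->2 5-q->3 5-q->5
step 1: apply R0 at {0↦3, 1↦2, 2↦0}  → |V|=7 |E|=5  E = 1-q->1 3-q->2 3-q->3 5-q->3 5-q->5
step 2: apply R3 at {0↦5, 1↦3, 2↦4}  → |V|=5 |E|=3  E = 1-q->1 3-q->2 3-q->3
step 3: apply R3 at {0↦3, 1↦2, 2↦6}  → |V|=3 |E|=1  E = 1-q->1
halt: no rule applies after step 3
NF edges: [(1, 1, 'q')]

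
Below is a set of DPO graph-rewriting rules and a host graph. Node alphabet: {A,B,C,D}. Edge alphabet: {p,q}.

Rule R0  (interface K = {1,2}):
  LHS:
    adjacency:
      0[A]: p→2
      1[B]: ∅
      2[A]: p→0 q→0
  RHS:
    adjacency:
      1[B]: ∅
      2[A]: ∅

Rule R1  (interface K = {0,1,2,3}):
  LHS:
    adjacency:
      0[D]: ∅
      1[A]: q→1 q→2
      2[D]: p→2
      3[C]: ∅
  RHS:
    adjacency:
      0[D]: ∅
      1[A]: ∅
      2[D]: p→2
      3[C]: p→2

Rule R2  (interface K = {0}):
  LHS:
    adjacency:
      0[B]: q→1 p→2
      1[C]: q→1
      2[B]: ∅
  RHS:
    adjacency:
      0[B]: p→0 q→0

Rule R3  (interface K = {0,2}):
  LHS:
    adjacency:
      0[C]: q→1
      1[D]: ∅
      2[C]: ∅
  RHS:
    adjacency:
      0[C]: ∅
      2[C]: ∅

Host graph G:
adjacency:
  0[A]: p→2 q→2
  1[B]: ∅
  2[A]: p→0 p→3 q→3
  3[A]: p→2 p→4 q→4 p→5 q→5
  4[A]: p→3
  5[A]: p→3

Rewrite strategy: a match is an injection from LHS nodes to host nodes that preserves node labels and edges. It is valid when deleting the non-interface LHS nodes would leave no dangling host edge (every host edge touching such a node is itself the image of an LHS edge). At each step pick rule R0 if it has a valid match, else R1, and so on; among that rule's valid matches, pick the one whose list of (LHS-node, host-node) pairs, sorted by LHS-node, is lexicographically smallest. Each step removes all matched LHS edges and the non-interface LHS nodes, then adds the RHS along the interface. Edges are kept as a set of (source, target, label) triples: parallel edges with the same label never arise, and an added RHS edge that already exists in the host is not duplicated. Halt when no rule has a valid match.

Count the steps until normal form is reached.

Answer: 4

Derivation:
initial: |V|=6 |E|=12  E = 0-p->2 0-q->2 2-p->0 2-p->3 2-q->3 3-p->2 3-p->4 3-q->4 3-p->5 3-q->5 4-p->3 5-p->3
step 1: apply R0 at {0↦4, 1↦1, 2↦3}  → |V|=5 |E|=9  E = 0-p->2 0-q->2 2-p->0 2-p->3 2-q->3 3-p->2 3-p->5 3-q->5 5-p->3
step 2: apply R0 at {0↦5, 1↦1, 2↦3}  → |V|=4 |E|=6  E = 0-p->2 0-q->2 2-p->0 2-p->3 2-q->3 3-p->2
step 3: apply R0 at {0↦3, 1↦1, 2↦2}  → |V|=3 |E|=3  E = 0-p->2 0-q->2 2-p->0
step 4: apply R0 at {0↦2, 1↦1, 2↦0}  → |V|=2 |E|=0  E = ∅
normal form: no rule applies after step 4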